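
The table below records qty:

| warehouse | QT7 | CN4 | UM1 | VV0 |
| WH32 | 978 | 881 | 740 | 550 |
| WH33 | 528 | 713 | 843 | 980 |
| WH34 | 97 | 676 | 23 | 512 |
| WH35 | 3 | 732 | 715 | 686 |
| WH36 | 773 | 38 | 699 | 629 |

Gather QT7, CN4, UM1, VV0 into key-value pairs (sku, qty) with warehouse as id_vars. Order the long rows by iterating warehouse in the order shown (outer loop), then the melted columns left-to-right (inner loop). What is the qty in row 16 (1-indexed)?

686

20 rows total (5 × 4). Row 16: index ⌊(16-1)/4⌋ = 3 into warehouse → WH35; (16-1) mod 4 = 3 into the melted columns → VV0.
So row 16 is (WH35, VV0, 686); qty = 686.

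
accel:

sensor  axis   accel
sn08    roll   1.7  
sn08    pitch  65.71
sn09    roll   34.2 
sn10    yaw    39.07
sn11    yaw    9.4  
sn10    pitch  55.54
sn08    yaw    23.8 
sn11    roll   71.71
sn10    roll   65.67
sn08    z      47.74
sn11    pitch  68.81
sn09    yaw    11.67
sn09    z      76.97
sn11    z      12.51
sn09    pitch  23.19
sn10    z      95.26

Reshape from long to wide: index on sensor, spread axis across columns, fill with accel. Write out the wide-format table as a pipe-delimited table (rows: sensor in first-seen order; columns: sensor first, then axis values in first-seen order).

| sensor | roll | pitch | yaw | z |
| sn08 | 1.7 | 65.71 | 23.8 | 47.74 |
| sn09 | 34.2 | 23.19 | 11.67 | 76.97 |
| sn10 | 65.67 | 55.54 | 39.07 | 95.26 |
| sn11 | 71.71 | 68.81 | 9.4 | 12.51 |

Columns: sensor plus the 4 distinct axis values (roll, pitch, yaw, z).
For example, row sn08 column roll takes accel=1.7 from the long row (sn08, roll).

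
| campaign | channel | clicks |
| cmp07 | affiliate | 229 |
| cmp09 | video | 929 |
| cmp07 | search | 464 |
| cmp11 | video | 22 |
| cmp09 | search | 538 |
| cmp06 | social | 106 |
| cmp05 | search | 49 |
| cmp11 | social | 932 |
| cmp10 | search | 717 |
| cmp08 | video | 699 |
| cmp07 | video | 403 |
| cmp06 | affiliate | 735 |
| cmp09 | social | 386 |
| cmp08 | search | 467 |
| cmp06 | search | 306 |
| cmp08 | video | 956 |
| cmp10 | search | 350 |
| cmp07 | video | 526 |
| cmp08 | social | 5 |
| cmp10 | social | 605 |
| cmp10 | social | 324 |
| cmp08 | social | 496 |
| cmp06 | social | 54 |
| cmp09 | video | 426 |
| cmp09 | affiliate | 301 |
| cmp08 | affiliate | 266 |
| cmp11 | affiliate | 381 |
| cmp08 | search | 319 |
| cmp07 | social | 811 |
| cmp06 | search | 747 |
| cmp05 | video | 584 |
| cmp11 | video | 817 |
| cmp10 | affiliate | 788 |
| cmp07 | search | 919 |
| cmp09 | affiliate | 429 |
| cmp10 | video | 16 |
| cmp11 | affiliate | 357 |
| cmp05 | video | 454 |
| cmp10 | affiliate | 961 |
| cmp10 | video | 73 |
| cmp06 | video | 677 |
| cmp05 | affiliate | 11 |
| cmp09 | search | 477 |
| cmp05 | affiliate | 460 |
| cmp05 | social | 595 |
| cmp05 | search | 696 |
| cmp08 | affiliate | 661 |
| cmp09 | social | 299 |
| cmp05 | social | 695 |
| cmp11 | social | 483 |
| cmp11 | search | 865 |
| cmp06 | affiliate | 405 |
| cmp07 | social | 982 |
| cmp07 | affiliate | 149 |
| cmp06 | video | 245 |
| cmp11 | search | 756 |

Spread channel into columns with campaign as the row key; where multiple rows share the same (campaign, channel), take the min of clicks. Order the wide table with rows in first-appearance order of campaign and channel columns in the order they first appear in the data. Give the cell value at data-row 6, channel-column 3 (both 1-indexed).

With rows in first-appearance order of campaign, row 6 is campaign=cmp10. channel columns in first-appearance order: affiliate, video, search, social; column 3 is search.
Long rows with campaign=cmp10, channel=search: min(717, 350) = 350.

350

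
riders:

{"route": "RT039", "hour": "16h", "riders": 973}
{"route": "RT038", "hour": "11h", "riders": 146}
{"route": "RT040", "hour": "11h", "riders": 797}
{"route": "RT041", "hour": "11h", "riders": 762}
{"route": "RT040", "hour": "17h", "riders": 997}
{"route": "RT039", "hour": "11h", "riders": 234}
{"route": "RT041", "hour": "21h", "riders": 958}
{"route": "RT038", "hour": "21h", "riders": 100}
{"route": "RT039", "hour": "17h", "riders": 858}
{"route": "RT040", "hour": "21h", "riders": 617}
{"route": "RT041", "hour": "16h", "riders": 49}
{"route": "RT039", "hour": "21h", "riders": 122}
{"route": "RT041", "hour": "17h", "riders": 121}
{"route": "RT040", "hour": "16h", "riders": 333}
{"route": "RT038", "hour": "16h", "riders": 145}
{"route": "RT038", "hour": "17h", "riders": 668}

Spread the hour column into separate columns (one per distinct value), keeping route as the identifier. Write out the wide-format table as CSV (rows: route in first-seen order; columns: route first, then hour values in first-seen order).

route,16h,11h,17h,21h
RT039,973,234,858,122
RT038,145,146,668,100
RT040,333,797,997,617
RT041,49,762,121,958

Columns: route plus the 4 distinct hour values (16h, 11h, 17h, 21h).
For example, row RT039 column 16h takes riders=973 from the long row (RT039, 16h).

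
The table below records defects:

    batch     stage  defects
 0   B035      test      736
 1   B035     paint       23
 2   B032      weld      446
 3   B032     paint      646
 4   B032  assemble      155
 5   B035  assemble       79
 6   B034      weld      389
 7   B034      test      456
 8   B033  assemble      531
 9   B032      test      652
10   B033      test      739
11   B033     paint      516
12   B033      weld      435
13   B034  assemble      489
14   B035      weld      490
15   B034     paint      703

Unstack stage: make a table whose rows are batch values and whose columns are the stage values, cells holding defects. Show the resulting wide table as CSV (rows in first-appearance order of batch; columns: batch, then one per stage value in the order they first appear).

batch,test,paint,weld,assemble
B035,736,23,490,79
B032,652,646,446,155
B034,456,703,389,489
B033,739,516,435,531

Columns: batch plus the 4 distinct stage values (test, paint, weld, assemble).
For example, row B035 column test takes defects=736 from the long row (B035, test).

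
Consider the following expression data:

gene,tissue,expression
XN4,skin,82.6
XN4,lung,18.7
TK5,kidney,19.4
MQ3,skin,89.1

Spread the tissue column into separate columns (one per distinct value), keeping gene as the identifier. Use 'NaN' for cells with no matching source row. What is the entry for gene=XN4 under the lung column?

The long row with gene=XN4, tissue=lung has expression=18.7.

18.7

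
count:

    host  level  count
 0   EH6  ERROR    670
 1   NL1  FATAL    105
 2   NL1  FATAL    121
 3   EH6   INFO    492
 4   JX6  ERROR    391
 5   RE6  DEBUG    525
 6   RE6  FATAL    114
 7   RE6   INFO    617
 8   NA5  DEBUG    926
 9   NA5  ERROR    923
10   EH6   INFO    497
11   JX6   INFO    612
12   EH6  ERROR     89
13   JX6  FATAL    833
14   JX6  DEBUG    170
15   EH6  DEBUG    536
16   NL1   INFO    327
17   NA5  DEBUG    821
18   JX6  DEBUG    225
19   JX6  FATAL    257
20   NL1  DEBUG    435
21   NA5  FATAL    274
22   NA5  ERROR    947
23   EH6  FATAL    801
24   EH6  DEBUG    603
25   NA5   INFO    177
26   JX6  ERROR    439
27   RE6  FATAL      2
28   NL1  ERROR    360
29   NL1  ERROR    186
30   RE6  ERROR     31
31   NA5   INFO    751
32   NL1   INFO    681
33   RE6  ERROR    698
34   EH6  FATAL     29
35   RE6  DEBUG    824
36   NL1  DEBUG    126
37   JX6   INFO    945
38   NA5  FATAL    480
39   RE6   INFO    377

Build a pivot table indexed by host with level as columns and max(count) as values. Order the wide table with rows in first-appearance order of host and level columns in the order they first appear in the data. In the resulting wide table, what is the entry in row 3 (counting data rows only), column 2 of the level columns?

833

With rows in first-appearance order of host, row 3 is host=JX6. level columns in first-appearance order: ERROR, FATAL, INFO, DEBUG; column 2 is FATAL.
Long rows with host=JX6, level=FATAL: max(833, 257) = 833.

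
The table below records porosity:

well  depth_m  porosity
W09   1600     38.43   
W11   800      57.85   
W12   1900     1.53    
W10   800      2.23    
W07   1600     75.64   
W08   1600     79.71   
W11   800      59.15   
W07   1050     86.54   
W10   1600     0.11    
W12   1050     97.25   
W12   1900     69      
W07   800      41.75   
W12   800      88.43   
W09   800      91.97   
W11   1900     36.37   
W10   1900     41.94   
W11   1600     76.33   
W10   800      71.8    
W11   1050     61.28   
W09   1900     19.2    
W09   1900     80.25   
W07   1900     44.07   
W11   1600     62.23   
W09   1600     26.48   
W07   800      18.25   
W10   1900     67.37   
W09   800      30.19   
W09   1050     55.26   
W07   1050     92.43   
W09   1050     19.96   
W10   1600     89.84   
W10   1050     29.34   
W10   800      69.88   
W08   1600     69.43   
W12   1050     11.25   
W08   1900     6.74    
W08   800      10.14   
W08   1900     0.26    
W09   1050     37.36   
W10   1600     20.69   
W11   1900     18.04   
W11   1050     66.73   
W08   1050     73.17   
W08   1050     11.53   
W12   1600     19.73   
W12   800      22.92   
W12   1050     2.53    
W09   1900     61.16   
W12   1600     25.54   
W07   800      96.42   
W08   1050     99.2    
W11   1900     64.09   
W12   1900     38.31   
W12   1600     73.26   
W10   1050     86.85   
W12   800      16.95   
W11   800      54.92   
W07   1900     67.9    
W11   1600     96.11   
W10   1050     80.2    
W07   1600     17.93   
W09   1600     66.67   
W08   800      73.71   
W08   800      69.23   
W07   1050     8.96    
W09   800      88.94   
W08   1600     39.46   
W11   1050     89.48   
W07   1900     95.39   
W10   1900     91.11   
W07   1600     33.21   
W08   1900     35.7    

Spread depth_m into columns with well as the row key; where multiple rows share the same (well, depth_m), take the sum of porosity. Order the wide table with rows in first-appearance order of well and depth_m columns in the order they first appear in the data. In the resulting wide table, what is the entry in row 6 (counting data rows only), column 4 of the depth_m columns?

183.90

With rows in first-appearance order of well, row 6 is well=W08. depth_m columns in first-appearance order: 1600, 800, 1900, 1050; column 4 is 1050.
Long rows with well=W08, depth_m=1050: 73.17 + 11.53 + 99.2 = 183.90.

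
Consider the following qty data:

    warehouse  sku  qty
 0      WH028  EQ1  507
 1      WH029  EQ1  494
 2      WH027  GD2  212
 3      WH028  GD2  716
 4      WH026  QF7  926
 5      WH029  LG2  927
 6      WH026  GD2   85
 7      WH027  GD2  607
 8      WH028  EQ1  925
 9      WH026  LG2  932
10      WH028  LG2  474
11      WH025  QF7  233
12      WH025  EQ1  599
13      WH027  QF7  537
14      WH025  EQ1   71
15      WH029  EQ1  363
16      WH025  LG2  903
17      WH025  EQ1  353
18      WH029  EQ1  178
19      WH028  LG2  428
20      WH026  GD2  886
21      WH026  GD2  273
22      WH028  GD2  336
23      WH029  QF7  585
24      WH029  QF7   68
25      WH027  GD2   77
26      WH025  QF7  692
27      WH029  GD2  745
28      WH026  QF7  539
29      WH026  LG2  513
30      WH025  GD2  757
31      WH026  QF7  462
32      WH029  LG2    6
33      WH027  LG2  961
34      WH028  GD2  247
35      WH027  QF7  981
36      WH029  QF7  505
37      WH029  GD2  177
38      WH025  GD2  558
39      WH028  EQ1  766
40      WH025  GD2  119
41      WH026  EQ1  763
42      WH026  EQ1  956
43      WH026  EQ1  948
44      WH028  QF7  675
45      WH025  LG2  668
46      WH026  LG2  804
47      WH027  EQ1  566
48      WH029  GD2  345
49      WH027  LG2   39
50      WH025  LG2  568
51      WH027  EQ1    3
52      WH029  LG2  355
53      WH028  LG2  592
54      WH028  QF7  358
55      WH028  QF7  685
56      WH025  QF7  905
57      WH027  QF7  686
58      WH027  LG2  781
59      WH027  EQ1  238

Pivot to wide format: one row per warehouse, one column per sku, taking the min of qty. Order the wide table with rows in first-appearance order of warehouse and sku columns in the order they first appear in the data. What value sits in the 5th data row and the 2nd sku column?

With rows in first-appearance order of warehouse, row 5 is warehouse=WH025. sku columns in first-appearance order: EQ1, GD2, QF7, LG2; column 2 is GD2.
Long rows with warehouse=WH025, sku=GD2: min(757, 558, 119) = 119.

119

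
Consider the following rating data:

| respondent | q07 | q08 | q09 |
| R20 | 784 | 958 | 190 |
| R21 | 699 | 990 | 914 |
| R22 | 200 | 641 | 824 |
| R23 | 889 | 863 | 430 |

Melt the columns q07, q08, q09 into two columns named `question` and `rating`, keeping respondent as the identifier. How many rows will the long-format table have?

12

4 respondent values × 3 melted columns = 12 rows.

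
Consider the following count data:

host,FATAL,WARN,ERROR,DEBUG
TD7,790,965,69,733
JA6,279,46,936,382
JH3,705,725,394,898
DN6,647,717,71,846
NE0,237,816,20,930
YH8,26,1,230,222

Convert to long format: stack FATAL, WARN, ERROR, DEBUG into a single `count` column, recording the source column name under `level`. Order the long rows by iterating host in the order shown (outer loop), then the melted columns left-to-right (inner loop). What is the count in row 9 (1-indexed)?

705

24 rows total (6 × 4). Row 9: index ⌊(9-1)/4⌋ = 2 into host → JH3; (9-1) mod 4 = 0 into the melted columns → FATAL.
So row 9 is (JH3, FATAL, 705); count = 705.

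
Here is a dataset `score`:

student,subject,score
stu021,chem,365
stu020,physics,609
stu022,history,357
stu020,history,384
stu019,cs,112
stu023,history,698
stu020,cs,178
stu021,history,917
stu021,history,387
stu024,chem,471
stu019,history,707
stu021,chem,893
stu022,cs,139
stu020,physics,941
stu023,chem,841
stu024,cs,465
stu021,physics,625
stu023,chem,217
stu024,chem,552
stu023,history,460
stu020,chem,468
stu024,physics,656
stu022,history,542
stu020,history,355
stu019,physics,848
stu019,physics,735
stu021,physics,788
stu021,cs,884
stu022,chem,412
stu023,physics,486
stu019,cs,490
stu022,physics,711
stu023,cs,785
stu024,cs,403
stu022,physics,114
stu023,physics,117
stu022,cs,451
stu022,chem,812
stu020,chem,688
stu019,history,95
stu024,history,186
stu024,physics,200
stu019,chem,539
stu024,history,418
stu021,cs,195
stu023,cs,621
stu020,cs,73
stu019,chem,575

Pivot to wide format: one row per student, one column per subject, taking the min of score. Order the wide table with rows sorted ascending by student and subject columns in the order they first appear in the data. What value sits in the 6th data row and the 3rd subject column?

With rows sorted ascending by student, row 6 is student=stu024. subject columns in first-appearance order: chem, physics, history, cs; column 3 is history.
Long rows with student=stu024, subject=history: min(186, 418) = 186.

186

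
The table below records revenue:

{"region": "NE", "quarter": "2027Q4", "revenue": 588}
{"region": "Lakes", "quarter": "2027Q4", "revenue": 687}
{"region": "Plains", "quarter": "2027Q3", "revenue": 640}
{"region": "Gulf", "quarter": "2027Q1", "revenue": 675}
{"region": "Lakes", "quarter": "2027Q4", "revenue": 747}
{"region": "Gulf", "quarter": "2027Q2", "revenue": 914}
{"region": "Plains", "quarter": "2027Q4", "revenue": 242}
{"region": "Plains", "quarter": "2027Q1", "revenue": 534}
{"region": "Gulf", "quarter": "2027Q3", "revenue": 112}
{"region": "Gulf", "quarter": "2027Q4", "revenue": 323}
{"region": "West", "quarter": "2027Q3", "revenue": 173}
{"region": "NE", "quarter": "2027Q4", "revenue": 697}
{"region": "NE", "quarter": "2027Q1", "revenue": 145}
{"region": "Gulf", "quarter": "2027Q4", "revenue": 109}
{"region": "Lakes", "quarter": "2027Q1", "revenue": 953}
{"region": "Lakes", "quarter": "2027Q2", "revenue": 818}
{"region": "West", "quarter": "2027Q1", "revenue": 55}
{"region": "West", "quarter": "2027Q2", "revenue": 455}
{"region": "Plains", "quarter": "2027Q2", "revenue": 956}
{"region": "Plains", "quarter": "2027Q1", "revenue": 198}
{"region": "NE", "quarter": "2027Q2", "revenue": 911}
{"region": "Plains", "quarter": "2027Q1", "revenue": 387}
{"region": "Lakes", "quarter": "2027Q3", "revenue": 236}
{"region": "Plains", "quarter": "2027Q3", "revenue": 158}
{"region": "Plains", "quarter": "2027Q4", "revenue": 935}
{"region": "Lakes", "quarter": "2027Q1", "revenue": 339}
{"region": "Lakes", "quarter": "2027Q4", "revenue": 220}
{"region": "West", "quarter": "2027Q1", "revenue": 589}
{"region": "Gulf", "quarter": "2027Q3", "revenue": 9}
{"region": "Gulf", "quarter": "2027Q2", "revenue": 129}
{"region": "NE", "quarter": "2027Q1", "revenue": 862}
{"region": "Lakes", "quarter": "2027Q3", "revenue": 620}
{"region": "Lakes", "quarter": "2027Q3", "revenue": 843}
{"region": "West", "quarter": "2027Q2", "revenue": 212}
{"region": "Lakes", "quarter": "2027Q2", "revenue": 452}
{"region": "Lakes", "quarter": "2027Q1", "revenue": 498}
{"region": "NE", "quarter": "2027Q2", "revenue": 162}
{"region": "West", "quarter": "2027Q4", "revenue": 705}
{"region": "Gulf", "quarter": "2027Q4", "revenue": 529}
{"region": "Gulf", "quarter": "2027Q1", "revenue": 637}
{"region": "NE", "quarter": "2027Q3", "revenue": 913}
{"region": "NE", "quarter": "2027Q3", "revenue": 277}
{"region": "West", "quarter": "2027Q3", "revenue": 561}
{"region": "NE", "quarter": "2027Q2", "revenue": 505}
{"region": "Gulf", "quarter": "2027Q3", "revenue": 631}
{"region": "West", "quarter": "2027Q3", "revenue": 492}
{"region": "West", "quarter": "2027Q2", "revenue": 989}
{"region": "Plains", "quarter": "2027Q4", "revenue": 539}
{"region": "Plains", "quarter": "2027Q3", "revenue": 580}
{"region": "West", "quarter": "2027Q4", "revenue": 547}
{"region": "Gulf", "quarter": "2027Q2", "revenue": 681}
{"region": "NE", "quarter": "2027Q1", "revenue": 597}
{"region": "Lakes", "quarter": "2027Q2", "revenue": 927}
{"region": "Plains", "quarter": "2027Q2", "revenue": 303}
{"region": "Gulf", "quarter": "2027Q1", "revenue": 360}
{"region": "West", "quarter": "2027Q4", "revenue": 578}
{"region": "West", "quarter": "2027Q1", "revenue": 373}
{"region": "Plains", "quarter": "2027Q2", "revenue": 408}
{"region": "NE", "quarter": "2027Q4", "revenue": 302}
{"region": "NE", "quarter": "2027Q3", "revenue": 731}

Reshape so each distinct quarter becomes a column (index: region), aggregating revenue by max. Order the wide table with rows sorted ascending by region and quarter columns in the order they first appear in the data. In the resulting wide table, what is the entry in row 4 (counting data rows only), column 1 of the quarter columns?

935

With rows sorted ascending by region, row 4 is region=Plains. quarter columns in first-appearance order: 2027Q4, 2027Q3, 2027Q1, 2027Q2; column 1 is 2027Q4.
Long rows with region=Plains, quarter=2027Q4: max(242, 935, 539) = 935.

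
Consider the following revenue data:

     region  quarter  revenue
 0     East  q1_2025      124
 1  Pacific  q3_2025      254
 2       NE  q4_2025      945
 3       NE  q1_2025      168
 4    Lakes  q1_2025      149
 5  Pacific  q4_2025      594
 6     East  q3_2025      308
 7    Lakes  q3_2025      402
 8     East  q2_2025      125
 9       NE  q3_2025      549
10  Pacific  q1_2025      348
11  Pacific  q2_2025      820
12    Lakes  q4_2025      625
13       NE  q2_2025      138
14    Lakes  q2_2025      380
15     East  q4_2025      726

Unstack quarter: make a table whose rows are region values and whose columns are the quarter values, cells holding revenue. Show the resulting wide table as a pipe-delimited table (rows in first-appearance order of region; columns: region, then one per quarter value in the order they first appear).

| region | q1_2025 | q3_2025 | q4_2025 | q2_2025 |
| East | 124 | 308 | 726 | 125 |
| Pacific | 348 | 254 | 594 | 820 |
| NE | 168 | 549 | 945 | 138 |
| Lakes | 149 | 402 | 625 | 380 |

Columns: region plus the 4 distinct quarter values (q1_2025, q3_2025, q4_2025, q2_2025).
For example, row East column q1_2025 takes revenue=124 from the long row (East, q1_2025).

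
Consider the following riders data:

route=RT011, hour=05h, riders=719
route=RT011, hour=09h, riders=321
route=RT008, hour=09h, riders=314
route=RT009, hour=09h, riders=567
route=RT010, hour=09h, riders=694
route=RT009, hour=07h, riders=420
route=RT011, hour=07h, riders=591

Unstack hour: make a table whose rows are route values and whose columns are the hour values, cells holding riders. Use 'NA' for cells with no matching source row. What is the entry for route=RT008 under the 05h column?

No long-format row has route=RT008 and hour=05h, so the cell is NA.

NA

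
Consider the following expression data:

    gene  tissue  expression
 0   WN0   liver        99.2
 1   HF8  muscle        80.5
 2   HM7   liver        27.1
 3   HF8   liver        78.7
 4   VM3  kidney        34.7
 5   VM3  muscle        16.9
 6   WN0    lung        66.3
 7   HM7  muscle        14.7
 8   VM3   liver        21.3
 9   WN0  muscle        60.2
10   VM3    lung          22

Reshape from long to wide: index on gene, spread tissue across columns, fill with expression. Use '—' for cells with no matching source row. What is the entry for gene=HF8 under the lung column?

—

No long-format row has gene=HF8 and tissue=lung, so the cell is —.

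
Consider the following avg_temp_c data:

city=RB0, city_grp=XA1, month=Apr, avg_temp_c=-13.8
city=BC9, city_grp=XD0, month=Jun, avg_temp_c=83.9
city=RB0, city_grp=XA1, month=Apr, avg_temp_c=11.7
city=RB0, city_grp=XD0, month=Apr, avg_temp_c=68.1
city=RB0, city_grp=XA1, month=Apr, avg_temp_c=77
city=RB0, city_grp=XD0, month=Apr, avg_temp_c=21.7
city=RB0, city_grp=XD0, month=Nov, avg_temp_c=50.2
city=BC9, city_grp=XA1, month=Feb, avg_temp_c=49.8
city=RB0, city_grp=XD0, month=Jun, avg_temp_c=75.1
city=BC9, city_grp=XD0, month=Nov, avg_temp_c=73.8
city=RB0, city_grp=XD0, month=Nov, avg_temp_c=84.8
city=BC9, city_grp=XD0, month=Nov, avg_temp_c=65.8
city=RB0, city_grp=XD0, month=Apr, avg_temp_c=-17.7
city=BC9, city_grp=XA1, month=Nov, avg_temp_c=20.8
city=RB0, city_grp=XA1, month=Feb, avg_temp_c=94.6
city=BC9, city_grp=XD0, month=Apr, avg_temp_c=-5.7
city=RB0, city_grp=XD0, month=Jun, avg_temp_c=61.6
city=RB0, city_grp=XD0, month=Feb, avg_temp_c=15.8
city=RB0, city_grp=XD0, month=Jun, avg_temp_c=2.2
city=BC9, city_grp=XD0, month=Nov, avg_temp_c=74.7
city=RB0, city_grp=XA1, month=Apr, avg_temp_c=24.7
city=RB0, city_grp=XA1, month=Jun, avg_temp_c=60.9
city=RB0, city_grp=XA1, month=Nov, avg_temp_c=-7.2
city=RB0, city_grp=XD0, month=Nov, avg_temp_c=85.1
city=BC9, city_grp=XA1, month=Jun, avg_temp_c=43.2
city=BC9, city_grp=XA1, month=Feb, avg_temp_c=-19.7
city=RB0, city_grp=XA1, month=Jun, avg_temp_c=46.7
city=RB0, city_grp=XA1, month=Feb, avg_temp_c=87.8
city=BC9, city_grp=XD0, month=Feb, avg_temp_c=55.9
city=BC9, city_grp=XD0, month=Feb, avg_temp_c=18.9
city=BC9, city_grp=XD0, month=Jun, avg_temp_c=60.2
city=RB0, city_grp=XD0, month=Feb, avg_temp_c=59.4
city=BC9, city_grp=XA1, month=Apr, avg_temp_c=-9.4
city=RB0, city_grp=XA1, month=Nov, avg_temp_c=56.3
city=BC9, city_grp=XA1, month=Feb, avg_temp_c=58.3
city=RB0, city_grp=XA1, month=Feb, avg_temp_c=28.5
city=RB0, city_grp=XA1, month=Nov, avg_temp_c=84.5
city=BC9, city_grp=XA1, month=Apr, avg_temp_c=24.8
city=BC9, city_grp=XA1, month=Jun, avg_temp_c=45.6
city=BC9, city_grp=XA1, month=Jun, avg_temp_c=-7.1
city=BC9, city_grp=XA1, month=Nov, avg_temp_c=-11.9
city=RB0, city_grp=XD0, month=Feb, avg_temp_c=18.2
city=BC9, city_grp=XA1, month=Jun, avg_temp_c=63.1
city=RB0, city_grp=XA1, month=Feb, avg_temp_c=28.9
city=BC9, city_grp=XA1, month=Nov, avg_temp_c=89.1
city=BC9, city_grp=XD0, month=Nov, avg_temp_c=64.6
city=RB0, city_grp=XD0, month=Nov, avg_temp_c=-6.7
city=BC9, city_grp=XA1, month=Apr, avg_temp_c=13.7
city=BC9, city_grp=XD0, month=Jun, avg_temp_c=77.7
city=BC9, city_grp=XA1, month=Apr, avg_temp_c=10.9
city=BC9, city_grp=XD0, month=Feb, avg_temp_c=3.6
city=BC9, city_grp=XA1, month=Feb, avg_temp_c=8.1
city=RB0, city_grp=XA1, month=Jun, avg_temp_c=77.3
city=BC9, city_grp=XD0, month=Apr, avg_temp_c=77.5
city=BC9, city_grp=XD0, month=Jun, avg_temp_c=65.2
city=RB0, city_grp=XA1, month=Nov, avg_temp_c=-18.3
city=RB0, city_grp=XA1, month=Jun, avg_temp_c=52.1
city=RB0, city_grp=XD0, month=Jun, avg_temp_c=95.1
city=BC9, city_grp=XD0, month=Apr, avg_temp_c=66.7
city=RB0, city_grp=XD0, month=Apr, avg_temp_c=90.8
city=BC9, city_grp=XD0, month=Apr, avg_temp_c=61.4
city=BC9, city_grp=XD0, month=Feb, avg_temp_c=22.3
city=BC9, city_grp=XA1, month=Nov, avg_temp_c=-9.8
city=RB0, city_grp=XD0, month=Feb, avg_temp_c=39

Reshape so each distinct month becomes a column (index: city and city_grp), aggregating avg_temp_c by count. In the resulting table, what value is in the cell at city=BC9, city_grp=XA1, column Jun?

4

Rows with city=BC9, city_grp=XA1 and month=Jun: avg_temp_c values are 43.2, 45.6, -7.1, 63.1.
4 rows match — count = 4.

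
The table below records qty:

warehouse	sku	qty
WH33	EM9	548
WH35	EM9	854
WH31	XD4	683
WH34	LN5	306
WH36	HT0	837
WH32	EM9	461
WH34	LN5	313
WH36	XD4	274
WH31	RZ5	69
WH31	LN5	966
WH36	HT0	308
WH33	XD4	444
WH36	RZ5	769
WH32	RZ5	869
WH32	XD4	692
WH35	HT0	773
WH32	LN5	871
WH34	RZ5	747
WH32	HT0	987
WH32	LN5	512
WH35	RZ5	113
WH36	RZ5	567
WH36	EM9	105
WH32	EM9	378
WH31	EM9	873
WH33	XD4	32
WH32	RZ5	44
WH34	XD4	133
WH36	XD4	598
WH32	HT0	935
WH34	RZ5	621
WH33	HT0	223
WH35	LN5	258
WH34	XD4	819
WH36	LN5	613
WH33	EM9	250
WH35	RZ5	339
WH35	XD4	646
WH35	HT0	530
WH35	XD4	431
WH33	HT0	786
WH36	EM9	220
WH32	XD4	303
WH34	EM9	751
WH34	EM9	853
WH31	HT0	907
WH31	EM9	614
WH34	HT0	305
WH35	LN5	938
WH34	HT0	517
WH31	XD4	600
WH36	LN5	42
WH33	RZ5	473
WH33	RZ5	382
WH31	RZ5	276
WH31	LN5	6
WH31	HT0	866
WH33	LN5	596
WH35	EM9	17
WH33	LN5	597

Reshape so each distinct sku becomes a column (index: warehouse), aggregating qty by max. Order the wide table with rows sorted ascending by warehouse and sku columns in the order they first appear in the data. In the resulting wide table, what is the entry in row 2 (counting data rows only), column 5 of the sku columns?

869

With rows sorted ascending by warehouse, row 2 is warehouse=WH32. sku columns in first-appearance order: EM9, XD4, LN5, HT0, RZ5; column 5 is RZ5.
Long rows with warehouse=WH32, sku=RZ5: max(869, 44) = 869.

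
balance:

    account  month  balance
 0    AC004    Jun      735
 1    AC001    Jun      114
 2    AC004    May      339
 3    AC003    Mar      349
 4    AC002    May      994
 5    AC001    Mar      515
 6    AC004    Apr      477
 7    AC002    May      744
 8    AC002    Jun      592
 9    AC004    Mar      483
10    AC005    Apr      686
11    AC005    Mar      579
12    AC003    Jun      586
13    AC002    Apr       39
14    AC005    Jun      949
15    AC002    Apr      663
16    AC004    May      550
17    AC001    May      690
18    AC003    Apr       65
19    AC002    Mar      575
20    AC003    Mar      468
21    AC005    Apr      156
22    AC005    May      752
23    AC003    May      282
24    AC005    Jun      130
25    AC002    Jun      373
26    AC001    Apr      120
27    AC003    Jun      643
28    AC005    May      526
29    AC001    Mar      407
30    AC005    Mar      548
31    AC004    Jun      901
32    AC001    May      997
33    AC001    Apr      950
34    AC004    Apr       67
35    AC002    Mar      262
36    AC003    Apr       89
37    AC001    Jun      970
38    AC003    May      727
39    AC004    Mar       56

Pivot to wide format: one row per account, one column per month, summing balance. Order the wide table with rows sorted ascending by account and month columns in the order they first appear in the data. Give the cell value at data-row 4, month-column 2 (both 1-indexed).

889

With rows sorted ascending by account, row 4 is account=AC004. month columns in first-appearance order: Jun, May, Mar, Apr; column 2 is May.
Long rows with account=AC004, month=May: 339 + 550 = 889.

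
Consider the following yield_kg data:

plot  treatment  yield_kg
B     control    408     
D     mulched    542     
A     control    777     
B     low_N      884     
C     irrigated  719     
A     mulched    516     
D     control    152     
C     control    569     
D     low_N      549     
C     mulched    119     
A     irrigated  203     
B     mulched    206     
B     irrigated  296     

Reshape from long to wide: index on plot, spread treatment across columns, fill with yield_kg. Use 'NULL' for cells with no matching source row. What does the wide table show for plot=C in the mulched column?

The long row with plot=C, treatment=mulched has yield_kg=119.

119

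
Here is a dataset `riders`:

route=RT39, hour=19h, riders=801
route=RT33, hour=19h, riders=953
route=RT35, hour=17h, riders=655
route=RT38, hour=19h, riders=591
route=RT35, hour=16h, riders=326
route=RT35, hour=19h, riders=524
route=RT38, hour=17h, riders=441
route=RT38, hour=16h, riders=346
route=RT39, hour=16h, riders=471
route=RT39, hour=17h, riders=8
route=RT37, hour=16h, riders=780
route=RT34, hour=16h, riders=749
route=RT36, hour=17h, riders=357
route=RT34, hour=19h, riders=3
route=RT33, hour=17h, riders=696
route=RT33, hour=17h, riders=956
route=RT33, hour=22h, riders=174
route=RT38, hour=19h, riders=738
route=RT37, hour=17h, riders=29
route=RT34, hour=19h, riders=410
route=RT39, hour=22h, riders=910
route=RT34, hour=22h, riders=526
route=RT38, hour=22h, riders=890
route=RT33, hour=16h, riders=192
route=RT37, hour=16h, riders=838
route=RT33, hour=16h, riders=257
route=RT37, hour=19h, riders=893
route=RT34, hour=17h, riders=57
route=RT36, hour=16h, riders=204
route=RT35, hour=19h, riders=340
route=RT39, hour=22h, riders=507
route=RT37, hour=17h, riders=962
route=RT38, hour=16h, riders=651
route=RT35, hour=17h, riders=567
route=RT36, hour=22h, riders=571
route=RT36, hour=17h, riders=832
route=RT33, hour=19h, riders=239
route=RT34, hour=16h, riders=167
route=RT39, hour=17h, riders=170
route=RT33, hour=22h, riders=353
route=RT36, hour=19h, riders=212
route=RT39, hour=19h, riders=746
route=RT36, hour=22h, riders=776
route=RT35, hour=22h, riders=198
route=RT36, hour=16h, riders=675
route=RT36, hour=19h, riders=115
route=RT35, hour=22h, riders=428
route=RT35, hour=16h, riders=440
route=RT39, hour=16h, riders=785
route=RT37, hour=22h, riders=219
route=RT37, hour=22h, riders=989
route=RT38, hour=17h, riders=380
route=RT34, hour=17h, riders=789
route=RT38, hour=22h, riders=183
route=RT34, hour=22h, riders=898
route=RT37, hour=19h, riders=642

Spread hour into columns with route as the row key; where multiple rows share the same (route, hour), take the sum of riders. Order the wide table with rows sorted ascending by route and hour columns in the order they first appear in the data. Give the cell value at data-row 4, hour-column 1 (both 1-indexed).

327

With rows sorted ascending by route, row 4 is route=RT36. hour columns in first-appearance order: 19h, 17h, 16h, 22h; column 1 is 19h.
Long rows with route=RT36, hour=19h: 212 + 115 = 327.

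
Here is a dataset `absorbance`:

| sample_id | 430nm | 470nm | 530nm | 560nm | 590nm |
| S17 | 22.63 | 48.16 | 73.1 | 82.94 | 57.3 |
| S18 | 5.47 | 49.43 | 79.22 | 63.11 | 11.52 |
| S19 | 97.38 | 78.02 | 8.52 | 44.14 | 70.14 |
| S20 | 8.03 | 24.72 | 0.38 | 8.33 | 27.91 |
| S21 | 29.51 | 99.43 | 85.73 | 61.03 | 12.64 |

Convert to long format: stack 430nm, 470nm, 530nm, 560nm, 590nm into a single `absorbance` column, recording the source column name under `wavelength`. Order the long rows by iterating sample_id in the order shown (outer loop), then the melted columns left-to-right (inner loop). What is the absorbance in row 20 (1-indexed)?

25 rows total (5 × 5). Row 20: index ⌊(20-1)/5⌋ = 3 into sample_id → S20; (20-1) mod 5 = 4 into the melted columns → 590nm.
So row 20 is (S20, 590nm, 27.91); absorbance = 27.91.

27.91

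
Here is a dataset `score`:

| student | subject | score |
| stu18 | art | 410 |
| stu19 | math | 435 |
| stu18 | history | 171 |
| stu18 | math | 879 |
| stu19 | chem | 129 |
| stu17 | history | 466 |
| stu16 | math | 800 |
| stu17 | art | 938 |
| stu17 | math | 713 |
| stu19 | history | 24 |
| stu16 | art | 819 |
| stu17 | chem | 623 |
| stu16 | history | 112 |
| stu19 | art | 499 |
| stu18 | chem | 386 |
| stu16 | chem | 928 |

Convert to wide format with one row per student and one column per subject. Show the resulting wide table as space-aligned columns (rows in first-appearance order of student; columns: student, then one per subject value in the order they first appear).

Columns: student plus the 4 distinct subject values (art, math, history, chem).
For example, row stu18 column art takes score=410 from the long row (stu18, art).

student  art  math  history  chem
stu18    410  879   171      386 
stu19    499  435   24       129 
stu17    938  713   466      623 
stu16    819  800   112      928 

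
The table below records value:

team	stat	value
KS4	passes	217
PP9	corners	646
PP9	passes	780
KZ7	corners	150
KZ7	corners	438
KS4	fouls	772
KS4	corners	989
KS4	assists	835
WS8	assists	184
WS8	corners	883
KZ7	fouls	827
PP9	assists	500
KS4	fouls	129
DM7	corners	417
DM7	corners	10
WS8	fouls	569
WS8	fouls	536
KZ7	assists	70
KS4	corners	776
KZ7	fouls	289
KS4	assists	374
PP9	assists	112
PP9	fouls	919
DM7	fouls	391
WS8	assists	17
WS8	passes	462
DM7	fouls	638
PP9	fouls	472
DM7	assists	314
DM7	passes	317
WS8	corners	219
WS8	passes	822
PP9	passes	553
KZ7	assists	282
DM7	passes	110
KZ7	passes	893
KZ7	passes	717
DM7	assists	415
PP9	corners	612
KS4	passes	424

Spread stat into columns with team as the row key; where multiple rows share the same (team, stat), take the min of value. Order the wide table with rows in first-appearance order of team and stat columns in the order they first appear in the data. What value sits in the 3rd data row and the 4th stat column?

70

With rows in first-appearance order of team, row 3 is team=KZ7. stat columns in first-appearance order: passes, corners, fouls, assists; column 4 is assists.
Long rows with team=KZ7, stat=assists: min(70, 282) = 70.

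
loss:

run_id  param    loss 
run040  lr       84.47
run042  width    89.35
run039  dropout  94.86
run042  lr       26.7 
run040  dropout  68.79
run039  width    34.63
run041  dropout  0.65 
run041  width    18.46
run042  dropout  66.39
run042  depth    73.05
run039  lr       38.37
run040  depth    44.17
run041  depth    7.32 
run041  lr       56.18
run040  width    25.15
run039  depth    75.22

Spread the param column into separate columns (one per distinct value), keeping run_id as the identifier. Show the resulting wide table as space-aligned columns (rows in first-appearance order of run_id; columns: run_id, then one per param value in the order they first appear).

run_id  lr     width  dropout  depth
run040  84.47  25.15  68.79    44.17
run042  26.7   89.35  66.39    73.05
run039  38.37  34.63  94.86    75.22
run041  56.18  18.46  0.65     7.32 

Columns: run_id plus the 4 distinct param values (lr, width, dropout, depth).
For example, row run040 column lr takes loss=84.47 from the long row (run040, lr).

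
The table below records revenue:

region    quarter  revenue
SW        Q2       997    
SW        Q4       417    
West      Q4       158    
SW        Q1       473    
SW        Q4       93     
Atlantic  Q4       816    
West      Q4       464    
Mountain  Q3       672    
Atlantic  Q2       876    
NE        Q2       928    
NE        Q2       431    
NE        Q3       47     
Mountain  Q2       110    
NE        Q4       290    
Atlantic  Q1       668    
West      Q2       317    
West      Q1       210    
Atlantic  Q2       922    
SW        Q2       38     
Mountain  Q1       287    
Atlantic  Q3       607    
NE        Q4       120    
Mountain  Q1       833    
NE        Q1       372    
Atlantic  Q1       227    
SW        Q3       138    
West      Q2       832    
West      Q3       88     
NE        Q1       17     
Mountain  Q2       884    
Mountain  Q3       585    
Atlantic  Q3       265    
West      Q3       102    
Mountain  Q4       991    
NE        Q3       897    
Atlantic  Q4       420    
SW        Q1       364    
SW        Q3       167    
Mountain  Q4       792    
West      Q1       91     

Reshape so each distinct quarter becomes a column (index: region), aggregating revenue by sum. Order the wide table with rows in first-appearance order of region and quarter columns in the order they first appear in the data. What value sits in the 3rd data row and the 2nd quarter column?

With rows in first-appearance order of region, row 3 is region=Atlantic. quarter columns in first-appearance order: Q2, Q4, Q1, Q3; column 2 is Q4.
Long rows with region=Atlantic, quarter=Q4: 816 + 420 = 1236.

1236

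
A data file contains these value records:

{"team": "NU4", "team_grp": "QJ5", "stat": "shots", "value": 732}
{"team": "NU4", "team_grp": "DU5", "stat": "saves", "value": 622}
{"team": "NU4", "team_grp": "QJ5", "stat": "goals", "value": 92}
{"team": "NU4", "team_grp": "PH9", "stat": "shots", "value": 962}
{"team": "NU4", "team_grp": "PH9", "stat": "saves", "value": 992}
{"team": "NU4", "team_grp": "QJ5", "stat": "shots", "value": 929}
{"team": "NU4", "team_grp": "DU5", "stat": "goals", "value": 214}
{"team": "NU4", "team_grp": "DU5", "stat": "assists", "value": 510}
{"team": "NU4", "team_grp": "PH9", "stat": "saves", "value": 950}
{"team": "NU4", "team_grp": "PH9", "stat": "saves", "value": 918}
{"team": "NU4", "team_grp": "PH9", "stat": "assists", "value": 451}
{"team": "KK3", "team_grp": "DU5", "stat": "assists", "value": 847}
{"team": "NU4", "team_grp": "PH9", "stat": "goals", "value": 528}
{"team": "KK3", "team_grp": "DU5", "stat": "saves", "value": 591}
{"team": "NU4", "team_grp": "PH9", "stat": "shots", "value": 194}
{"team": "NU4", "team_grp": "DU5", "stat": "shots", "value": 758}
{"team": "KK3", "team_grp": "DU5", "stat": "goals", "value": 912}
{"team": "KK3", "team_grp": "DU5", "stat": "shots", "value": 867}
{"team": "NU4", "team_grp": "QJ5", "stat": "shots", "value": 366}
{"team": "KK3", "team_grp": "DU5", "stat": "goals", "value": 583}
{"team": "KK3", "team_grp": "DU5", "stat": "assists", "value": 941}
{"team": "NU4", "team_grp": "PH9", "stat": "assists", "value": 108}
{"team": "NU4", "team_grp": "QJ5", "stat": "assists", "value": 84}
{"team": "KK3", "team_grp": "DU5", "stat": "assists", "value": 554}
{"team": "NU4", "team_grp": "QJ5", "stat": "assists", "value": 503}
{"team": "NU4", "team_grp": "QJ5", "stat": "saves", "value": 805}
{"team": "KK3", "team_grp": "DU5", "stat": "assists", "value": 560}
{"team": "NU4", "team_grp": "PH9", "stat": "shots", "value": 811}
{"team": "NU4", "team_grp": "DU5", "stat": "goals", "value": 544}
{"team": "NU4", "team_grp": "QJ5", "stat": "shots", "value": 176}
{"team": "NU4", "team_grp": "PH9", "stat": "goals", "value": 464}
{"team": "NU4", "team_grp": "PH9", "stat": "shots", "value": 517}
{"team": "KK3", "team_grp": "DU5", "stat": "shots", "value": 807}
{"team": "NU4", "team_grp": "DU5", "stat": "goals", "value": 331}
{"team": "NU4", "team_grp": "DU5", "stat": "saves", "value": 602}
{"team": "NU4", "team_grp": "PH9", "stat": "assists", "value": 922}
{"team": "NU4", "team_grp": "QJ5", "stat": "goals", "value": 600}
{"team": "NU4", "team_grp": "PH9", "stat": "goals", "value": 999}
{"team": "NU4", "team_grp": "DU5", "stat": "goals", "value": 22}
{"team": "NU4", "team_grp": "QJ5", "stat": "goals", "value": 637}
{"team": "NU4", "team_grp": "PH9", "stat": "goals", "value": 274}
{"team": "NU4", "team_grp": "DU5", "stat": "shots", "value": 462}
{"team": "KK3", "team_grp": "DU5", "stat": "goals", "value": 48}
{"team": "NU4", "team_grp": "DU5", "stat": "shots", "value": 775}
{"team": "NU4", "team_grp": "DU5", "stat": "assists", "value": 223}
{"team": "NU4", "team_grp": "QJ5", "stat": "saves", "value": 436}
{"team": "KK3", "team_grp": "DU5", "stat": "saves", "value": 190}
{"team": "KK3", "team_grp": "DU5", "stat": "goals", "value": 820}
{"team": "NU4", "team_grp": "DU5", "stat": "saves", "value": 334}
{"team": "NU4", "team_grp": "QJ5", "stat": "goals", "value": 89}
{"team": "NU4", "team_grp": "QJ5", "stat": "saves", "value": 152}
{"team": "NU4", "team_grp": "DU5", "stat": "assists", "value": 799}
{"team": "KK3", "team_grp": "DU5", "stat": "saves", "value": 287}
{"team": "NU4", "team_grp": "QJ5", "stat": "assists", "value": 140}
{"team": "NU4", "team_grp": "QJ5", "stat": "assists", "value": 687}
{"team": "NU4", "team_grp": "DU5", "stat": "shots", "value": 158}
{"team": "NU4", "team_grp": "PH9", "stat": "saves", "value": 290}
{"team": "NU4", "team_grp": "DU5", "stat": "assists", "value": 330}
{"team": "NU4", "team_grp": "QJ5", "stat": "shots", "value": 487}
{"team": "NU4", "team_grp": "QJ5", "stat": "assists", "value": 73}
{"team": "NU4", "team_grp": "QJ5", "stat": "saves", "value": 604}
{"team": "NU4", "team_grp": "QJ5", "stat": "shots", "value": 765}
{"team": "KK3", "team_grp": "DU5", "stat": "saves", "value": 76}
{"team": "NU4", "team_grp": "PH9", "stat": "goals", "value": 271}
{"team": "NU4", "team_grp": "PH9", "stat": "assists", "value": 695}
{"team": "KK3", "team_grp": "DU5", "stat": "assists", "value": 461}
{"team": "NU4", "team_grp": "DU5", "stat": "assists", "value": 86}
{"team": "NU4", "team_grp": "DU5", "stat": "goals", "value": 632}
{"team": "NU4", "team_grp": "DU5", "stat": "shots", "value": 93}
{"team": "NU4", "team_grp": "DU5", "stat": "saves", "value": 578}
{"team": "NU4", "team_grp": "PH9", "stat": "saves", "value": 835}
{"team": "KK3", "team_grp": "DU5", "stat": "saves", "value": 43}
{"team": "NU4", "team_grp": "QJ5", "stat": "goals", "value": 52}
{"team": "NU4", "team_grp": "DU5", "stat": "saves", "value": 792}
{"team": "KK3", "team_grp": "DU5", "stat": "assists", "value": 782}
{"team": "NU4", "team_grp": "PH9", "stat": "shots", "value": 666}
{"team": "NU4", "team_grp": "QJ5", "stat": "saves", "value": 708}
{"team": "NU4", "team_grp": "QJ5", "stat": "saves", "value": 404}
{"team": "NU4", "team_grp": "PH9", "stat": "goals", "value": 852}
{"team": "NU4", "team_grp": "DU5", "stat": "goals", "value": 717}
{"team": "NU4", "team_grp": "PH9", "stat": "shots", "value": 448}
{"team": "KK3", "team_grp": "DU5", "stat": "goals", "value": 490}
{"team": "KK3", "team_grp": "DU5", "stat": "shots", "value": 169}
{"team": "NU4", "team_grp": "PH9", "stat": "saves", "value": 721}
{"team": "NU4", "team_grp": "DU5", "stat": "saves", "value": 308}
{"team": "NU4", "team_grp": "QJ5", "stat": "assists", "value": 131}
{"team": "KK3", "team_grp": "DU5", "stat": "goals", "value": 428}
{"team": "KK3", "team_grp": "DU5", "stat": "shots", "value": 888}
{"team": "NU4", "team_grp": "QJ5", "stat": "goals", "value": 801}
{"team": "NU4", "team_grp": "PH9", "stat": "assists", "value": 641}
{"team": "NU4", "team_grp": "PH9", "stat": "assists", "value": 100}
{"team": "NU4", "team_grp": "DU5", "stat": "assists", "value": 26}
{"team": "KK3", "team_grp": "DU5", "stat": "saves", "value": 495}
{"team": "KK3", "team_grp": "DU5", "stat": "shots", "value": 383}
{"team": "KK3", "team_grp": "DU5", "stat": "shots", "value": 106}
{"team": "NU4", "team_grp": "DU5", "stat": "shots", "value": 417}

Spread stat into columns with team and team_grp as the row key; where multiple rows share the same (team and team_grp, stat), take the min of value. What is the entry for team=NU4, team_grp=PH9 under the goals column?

271

Rows with team=NU4, team_grp=PH9 and stat=goals: value values are 528, 464, 999, 274, 271, 852.
min(528, 464, 999, 274, 271, 852) = 271.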